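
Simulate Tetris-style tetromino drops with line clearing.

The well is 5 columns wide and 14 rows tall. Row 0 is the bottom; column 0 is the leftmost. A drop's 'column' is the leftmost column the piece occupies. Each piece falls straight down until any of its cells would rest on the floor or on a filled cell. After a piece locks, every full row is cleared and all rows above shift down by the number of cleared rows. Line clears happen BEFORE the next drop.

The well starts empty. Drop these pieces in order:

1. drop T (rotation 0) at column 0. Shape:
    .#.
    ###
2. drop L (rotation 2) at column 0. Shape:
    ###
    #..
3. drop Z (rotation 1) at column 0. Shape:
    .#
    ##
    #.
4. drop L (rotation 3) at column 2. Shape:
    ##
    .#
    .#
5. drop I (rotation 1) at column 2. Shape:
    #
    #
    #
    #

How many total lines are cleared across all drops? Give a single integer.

Answer: 0

Derivation:
Drop 1: T rot0 at col 0 lands with bottom-row=0; cleared 0 line(s) (total 0); column heights now [1 2 1 0 0], max=2
Drop 2: L rot2 at col 0 lands with bottom-row=1; cleared 0 line(s) (total 0); column heights now [3 3 3 0 0], max=3
Drop 3: Z rot1 at col 0 lands with bottom-row=3; cleared 0 line(s) (total 0); column heights now [5 6 3 0 0], max=6
Drop 4: L rot3 at col 2 lands with bottom-row=1; cleared 0 line(s) (total 0); column heights now [5 6 4 4 0], max=6
Drop 5: I rot1 at col 2 lands with bottom-row=4; cleared 0 line(s) (total 0); column heights now [5 6 8 4 0], max=8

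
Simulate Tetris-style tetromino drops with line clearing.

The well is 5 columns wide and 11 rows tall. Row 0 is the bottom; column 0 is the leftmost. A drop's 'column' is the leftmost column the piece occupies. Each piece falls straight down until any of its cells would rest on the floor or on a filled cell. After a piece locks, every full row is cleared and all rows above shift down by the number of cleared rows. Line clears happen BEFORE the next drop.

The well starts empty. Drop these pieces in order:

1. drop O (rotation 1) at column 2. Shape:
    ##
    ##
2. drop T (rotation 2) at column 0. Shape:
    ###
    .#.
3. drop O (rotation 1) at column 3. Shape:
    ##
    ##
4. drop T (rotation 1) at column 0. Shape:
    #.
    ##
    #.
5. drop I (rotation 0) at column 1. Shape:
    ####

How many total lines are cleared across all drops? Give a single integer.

Answer: 2

Derivation:
Drop 1: O rot1 at col 2 lands with bottom-row=0; cleared 0 line(s) (total 0); column heights now [0 0 2 2 0], max=2
Drop 2: T rot2 at col 0 lands with bottom-row=1; cleared 0 line(s) (total 0); column heights now [3 3 3 2 0], max=3
Drop 3: O rot1 at col 3 lands with bottom-row=2; cleared 1 line(s) (total 1); column heights now [0 2 2 3 3], max=3
Drop 4: T rot1 at col 0 lands with bottom-row=1; cleared 0 line(s) (total 1); column heights now [4 3 2 3 3], max=4
Drop 5: I rot0 at col 1 lands with bottom-row=3; cleared 1 line(s) (total 2); column heights now [3 3 2 3 3], max=3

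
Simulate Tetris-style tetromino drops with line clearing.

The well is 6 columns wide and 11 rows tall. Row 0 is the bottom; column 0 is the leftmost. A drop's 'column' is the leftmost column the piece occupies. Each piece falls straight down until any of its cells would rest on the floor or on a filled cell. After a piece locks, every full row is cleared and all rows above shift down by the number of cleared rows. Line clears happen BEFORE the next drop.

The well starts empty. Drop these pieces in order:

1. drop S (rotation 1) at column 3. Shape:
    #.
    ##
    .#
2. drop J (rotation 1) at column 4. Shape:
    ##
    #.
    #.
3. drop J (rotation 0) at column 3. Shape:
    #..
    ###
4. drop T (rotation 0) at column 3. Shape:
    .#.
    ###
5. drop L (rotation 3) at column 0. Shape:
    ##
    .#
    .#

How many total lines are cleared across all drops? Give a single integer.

Drop 1: S rot1 at col 3 lands with bottom-row=0; cleared 0 line(s) (total 0); column heights now [0 0 0 3 2 0], max=3
Drop 2: J rot1 at col 4 lands with bottom-row=2; cleared 0 line(s) (total 0); column heights now [0 0 0 3 5 5], max=5
Drop 3: J rot0 at col 3 lands with bottom-row=5; cleared 0 line(s) (total 0); column heights now [0 0 0 7 6 6], max=7
Drop 4: T rot0 at col 3 lands with bottom-row=7; cleared 0 line(s) (total 0); column heights now [0 0 0 8 9 8], max=9
Drop 5: L rot3 at col 0 lands with bottom-row=0; cleared 0 line(s) (total 0); column heights now [3 3 0 8 9 8], max=9

Answer: 0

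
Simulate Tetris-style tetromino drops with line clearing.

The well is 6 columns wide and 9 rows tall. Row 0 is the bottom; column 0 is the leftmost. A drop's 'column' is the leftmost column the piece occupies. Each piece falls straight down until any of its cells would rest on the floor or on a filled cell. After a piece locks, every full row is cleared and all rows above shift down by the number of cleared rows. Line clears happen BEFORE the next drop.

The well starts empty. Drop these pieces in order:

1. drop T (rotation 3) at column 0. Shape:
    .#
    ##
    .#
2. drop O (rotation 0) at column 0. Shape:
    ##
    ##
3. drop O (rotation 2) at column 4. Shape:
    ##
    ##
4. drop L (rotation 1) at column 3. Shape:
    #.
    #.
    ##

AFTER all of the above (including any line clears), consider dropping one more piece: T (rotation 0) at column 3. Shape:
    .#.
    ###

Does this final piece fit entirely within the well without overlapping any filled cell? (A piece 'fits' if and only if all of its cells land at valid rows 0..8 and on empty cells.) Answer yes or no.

Answer: yes

Derivation:
Drop 1: T rot3 at col 0 lands with bottom-row=0; cleared 0 line(s) (total 0); column heights now [2 3 0 0 0 0], max=3
Drop 2: O rot0 at col 0 lands with bottom-row=3; cleared 0 line(s) (total 0); column heights now [5 5 0 0 0 0], max=5
Drop 3: O rot2 at col 4 lands with bottom-row=0; cleared 0 line(s) (total 0); column heights now [5 5 0 0 2 2], max=5
Drop 4: L rot1 at col 3 lands with bottom-row=2; cleared 0 line(s) (total 0); column heights now [5 5 0 5 3 2], max=5
Test piece T rot0 at col 3 (width 3): heights before test = [5 5 0 5 3 2]; fits = True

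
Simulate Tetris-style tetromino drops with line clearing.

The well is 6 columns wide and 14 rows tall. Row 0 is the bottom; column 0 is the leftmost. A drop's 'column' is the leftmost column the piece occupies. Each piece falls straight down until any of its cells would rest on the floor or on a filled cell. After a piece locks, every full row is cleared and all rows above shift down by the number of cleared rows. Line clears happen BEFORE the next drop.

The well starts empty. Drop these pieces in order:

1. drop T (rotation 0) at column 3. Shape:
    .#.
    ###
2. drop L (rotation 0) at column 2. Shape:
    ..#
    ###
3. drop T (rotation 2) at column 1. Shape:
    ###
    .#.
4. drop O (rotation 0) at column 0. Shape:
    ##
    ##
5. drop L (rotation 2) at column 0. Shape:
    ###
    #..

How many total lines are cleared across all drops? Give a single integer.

Answer: 0

Derivation:
Drop 1: T rot0 at col 3 lands with bottom-row=0; cleared 0 line(s) (total 0); column heights now [0 0 0 1 2 1], max=2
Drop 2: L rot0 at col 2 lands with bottom-row=2; cleared 0 line(s) (total 0); column heights now [0 0 3 3 4 1], max=4
Drop 3: T rot2 at col 1 lands with bottom-row=3; cleared 0 line(s) (total 0); column heights now [0 5 5 5 4 1], max=5
Drop 4: O rot0 at col 0 lands with bottom-row=5; cleared 0 line(s) (total 0); column heights now [7 7 5 5 4 1], max=7
Drop 5: L rot2 at col 0 lands with bottom-row=7; cleared 0 line(s) (total 0); column heights now [9 9 9 5 4 1], max=9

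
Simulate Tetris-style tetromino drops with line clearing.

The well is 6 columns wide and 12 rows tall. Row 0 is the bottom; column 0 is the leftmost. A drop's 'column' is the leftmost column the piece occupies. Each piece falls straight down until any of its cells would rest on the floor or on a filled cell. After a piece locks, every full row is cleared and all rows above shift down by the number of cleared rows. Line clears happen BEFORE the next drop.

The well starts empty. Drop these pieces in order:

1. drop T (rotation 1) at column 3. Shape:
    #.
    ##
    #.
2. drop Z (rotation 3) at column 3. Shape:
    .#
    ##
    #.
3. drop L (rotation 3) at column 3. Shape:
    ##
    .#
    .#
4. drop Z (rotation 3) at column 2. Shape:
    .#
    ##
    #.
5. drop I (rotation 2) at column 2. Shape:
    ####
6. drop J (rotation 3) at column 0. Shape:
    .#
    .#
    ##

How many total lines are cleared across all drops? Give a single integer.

Answer: 0

Derivation:
Drop 1: T rot1 at col 3 lands with bottom-row=0; cleared 0 line(s) (total 0); column heights now [0 0 0 3 2 0], max=3
Drop 2: Z rot3 at col 3 lands with bottom-row=3; cleared 0 line(s) (total 0); column heights now [0 0 0 5 6 0], max=6
Drop 3: L rot3 at col 3 lands with bottom-row=6; cleared 0 line(s) (total 0); column heights now [0 0 0 9 9 0], max=9
Drop 4: Z rot3 at col 2 lands with bottom-row=8; cleared 0 line(s) (total 0); column heights now [0 0 10 11 9 0], max=11
Drop 5: I rot2 at col 2 lands with bottom-row=11; cleared 0 line(s) (total 0); column heights now [0 0 12 12 12 12], max=12
Drop 6: J rot3 at col 0 lands with bottom-row=0; cleared 0 line(s) (total 0); column heights now [1 3 12 12 12 12], max=12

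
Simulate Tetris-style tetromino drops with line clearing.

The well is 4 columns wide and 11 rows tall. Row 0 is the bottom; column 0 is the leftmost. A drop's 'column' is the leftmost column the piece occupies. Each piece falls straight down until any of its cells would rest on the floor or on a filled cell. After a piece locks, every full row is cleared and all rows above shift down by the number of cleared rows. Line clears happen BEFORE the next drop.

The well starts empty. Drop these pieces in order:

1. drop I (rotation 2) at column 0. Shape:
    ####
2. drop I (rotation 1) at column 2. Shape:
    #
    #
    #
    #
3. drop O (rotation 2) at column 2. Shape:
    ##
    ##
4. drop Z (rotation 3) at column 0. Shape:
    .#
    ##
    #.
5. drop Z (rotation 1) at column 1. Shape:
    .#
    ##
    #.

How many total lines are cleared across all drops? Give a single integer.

Answer: 1

Derivation:
Drop 1: I rot2 at col 0 lands with bottom-row=0; cleared 1 line(s) (total 1); column heights now [0 0 0 0], max=0
Drop 2: I rot1 at col 2 lands with bottom-row=0; cleared 0 line(s) (total 1); column heights now [0 0 4 0], max=4
Drop 3: O rot2 at col 2 lands with bottom-row=4; cleared 0 line(s) (total 1); column heights now [0 0 6 6], max=6
Drop 4: Z rot3 at col 0 lands with bottom-row=0; cleared 0 line(s) (total 1); column heights now [2 3 6 6], max=6
Drop 5: Z rot1 at col 1 lands with bottom-row=5; cleared 0 line(s) (total 1); column heights now [2 7 8 6], max=8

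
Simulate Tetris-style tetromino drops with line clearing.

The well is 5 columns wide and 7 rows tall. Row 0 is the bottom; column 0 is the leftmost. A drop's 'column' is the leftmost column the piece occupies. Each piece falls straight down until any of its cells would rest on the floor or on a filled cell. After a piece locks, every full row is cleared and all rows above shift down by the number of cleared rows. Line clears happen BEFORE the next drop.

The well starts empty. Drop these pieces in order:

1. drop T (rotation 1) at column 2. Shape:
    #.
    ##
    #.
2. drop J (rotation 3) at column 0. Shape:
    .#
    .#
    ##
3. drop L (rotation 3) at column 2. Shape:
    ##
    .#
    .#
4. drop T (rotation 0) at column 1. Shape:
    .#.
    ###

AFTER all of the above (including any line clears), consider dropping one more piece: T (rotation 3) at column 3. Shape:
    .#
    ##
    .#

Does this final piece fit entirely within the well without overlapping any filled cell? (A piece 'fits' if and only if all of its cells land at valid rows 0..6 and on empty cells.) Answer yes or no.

Answer: no

Derivation:
Drop 1: T rot1 at col 2 lands with bottom-row=0; cleared 0 line(s) (total 0); column heights now [0 0 3 2 0], max=3
Drop 2: J rot3 at col 0 lands with bottom-row=0; cleared 0 line(s) (total 0); column heights now [1 3 3 2 0], max=3
Drop 3: L rot3 at col 2 lands with bottom-row=2; cleared 0 line(s) (total 0); column heights now [1 3 5 5 0], max=5
Drop 4: T rot0 at col 1 lands with bottom-row=5; cleared 0 line(s) (total 0); column heights now [1 6 7 6 0], max=7
Test piece T rot3 at col 3 (width 2): heights before test = [1 6 7 6 0]; fits = False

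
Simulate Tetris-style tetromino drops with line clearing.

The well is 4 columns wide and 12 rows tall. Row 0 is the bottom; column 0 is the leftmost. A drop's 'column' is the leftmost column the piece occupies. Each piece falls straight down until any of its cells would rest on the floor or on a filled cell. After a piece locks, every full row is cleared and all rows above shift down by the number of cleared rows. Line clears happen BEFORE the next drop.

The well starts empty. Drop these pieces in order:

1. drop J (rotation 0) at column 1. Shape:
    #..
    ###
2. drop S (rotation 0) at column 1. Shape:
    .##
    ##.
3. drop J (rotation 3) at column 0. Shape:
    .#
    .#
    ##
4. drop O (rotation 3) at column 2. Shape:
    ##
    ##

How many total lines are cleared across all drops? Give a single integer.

Drop 1: J rot0 at col 1 lands with bottom-row=0; cleared 0 line(s) (total 0); column heights now [0 2 1 1], max=2
Drop 2: S rot0 at col 1 lands with bottom-row=2; cleared 0 line(s) (total 0); column heights now [0 3 4 4], max=4
Drop 3: J rot3 at col 0 lands with bottom-row=3; cleared 1 line(s) (total 1); column heights now [0 5 3 1], max=5
Drop 4: O rot3 at col 2 lands with bottom-row=3; cleared 0 line(s) (total 1); column heights now [0 5 5 5], max=5

Answer: 1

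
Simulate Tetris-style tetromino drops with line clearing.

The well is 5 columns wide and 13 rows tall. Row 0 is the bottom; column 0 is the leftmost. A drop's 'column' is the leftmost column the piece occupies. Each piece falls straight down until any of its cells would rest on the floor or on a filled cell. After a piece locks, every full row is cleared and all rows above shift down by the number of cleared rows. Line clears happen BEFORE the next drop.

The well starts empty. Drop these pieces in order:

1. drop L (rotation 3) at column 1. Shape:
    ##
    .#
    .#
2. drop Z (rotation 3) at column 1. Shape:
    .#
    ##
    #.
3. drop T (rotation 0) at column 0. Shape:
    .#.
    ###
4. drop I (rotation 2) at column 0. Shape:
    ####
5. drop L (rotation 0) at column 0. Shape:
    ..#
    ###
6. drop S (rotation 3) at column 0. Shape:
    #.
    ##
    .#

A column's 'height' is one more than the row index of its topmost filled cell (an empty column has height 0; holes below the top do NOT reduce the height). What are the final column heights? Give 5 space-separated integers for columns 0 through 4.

Answer: 13 12 11 9 0

Derivation:
Drop 1: L rot3 at col 1 lands with bottom-row=0; cleared 0 line(s) (total 0); column heights now [0 3 3 0 0], max=3
Drop 2: Z rot3 at col 1 lands with bottom-row=3; cleared 0 line(s) (total 0); column heights now [0 5 6 0 0], max=6
Drop 3: T rot0 at col 0 lands with bottom-row=6; cleared 0 line(s) (total 0); column heights now [7 8 7 0 0], max=8
Drop 4: I rot2 at col 0 lands with bottom-row=8; cleared 0 line(s) (total 0); column heights now [9 9 9 9 0], max=9
Drop 5: L rot0 at col 0 lands with bottom-row=9; cleared 0 line(s) (total 0); column heights now [10 10 11 9 0], max=11
Drop 6: S rot3 at col 0 lands with bottom-row=10; cleared 0 line(s) (total 0); column heights now [13 12 11 9 0], max=13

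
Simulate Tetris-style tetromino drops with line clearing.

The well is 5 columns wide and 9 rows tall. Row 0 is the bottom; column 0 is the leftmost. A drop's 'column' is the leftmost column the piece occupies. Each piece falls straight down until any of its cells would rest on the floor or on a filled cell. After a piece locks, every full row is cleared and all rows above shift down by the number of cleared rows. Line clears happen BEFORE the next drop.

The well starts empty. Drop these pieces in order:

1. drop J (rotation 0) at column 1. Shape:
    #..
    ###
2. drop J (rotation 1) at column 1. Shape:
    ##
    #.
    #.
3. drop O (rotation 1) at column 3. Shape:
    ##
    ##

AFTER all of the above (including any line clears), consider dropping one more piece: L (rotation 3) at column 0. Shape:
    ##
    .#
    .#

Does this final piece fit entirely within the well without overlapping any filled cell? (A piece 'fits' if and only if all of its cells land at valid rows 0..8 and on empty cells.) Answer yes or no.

Answer: yes

Derivation:
Drop 1: J rot0 at col 1 lands with bottom-row=0; cleared 0 line(s) (total 0); column heights now [0 2 1 1 0], max=2
Drop 2: J rot1 at col 1 lands with bottom-row=2; cleared 0 line(s) (total 0); column heights now [0 5 5 1 0], max=5
Drop 3: O rot1 at col 3 lands with bottom-row=1; cleared 0 line(s) (total 0); column heights now [0 5 5 3 3], max=5
Test piece L rot3 at col 0 (width 2): heights before test = [0 5 5 3 3]; fits = True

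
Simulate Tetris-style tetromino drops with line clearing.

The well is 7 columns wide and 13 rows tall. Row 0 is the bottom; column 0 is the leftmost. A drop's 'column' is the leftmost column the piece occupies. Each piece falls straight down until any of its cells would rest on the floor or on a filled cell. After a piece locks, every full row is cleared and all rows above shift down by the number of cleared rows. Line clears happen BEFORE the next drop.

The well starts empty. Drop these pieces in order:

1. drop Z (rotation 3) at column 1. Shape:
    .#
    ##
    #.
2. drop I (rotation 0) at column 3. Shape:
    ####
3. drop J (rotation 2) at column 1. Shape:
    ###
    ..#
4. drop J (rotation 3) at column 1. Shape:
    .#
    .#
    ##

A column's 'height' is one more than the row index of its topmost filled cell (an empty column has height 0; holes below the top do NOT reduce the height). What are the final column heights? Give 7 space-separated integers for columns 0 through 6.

Answer: 0 5 7 4 1 1 1

Derivation:
Drop 1: Z rot3 at col 1 lands with bottom-row=0; cleared 0 line(s) (total 0); column heights now [0 2 3 0 0 0 0], max=3
Drop 2: I rot0 at col 3 lands with bottom-row=0; cleared 0 line(s) (total 0); column heights now [0 2 3 1 1 1 1], max=3
Drop 3: J rot2 at col 1 lands with bottom-row=2; cleared 0 line(s) (total 0); column heights now [0 4 4 4 1 1 1], max=4
Drop 4: J rot3 at col 1 lands with bottom-row=4; cleared 0 line(s) (total 0); column heights now [0 5 7 4 1 1 1], max=7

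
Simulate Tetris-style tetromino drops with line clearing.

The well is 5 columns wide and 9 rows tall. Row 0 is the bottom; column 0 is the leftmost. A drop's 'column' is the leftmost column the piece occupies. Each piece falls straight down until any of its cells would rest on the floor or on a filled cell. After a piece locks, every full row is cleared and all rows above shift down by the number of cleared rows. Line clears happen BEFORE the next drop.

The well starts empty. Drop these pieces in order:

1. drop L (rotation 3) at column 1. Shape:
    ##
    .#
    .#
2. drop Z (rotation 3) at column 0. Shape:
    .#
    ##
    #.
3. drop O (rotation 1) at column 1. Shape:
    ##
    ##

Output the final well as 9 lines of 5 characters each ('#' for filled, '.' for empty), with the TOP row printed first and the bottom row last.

Drop 1: L rot3 at col 1 lands with bottom-row=0; cleared 0 line(s) (total 0); column heights now [0 3 3 0 0], max=3
Drop 2: Z rot3 at col 0 lands with bottom-row=2; cleared 0 line(s) (total 0); column heights now [4 5 3 0 0], max=5
Drop 3: O rot1 at col 1 lands with bottom-row=5; cleared 0 line(s) (total 0); column heights now [4 7 7 0 0], max=7

Answer: .....
.....
.##..
.##..
.#...
##...
###..
..#..
..#..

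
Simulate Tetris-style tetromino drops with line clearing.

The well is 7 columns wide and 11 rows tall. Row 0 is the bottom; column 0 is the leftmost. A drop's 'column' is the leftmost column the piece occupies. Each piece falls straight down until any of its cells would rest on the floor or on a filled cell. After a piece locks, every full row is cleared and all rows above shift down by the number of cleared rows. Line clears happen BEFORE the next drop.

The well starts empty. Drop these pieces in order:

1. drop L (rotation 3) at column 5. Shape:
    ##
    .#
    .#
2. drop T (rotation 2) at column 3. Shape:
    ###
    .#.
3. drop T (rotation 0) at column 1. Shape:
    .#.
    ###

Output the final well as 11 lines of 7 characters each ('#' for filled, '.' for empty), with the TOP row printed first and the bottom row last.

Drop 1: L rot3 at col 5 lands with bottom-row=0; cleared 0 line(s) (total 0); column heights now [0 0 0 0 0 3 3], max=3
Drop 2: T rot2 at col 3 lands with bottom-row=2; cleared 0 line(s) (total 0); column heights now [0 0 0 4 4 4 3], max=4
Drop 3: T rot0 at col 1 lands with bottom-row=4; cleared 0 line(s) (total 0); column heights now [0 5 6 5 4 4 3], max=6

Answer: .......
.......
.......
.......
.......
..#....
.###...
...###.
....###
......#
......#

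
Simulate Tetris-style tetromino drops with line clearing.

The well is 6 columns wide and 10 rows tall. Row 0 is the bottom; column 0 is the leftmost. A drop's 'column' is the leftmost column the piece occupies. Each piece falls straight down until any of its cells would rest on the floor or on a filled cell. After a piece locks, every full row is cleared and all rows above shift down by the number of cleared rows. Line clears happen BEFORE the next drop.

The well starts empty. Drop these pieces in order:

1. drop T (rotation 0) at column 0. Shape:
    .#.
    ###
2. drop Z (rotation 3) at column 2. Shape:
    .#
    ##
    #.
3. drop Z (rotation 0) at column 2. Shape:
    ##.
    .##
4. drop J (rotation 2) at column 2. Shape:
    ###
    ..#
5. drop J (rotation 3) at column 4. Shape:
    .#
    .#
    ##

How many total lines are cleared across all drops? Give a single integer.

Drop 1: T rot0 at col 0 lands with bottom-row=0; cleared 0 line(s) (total 0); column heights now [1 2 1 0 0 0], max=2
Drop 2: Z rot3 at col 2 lands with bottom-row=1; cleared 0 line(s) (total 0); column heights now [1 2 3 4 0 0], max=4
Drop 3: Z rot0 at col 2 lands with bottom-row=4; cleared 0 line(s) (total 0); column heights now [1 2 6 6 5 0], max=6
Drop 4: J rot2 at col 2 lands with bottom-row=5; cleared 0 line(s) (total 0); column heights now [1 2 7 7 7 0], max=7
Drop 5: J rot3 at col 4 lands with bottom-row=7; cleared 0 line(s) (total 0); column heights now [1 2 7 7 8 10], max=10

Answer: 0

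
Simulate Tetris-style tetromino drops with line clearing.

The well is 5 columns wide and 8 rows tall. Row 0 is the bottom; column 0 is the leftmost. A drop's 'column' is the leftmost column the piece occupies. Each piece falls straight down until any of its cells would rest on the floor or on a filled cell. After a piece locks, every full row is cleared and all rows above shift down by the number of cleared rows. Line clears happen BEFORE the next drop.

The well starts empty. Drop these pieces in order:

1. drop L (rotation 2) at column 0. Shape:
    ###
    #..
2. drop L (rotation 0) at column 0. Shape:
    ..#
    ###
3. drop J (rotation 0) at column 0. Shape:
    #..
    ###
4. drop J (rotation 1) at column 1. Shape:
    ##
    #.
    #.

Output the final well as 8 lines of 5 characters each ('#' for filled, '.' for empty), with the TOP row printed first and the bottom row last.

Drop 1: L rot2 at col 0 lands with bottom-row=0; cleared 0 line(s) (total 0); column heights now [2 2 2 0 0], max=2
Drop 2: L rot0 at col 0 lands with bottom-row=2; cleared 0 line(s) (total 0); column heights now [3 3 4 0 0], max=4
Drop 3: J rot0 at col 0 lands with bottom-row=4; cleared 0 line(s) (total 0); column heights now [6 5 5 0 0], max=6
Drop 4: J rot1 at col 1 lands with bottom-row=5; cleared 0 line(s) (total 0); column heights now [6 8 8 0 0], max=8

Answer: .##..
.#...
##...
###..
..#..
###..
###..
#....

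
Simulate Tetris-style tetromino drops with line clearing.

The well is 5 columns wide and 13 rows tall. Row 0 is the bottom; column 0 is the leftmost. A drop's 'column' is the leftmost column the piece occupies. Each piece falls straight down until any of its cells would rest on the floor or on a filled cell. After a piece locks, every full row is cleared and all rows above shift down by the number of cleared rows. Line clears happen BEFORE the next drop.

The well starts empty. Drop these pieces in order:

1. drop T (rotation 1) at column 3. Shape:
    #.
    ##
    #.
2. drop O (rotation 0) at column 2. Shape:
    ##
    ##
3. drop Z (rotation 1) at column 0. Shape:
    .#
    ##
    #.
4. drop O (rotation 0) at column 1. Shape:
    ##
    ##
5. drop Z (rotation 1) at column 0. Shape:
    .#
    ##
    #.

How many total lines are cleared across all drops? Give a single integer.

Answer: 0

Derivation:
Drop 1: T rot1 at col 3 lands with bottom-row=0; cleared 0 line(s) (total 0); column heights now [0 0 0 3 2], max=3
Drop 2: O rot0 at col 2 lands with bottom-row=3; cleared 0 line(s) (total 0); column heights now [0 0 5 5 2], max=5
Drop 3: Z rot1 at col 0 lands with bottom-row=0; cleared 0 line(s) (total 0); column heights now [2 3 5 5 2], max=5
Drop 4: O rot0 at col 1 lands with bottom-row=5; cleared 0 line(s) (total 0); column heights now [2 7 7 5 2], max=7
Drop 5: Z rot1 at col 0 lands with bottom-row=6; cleared 0 line(s) (total 0); column heights now [8 9 7 5 2], max=9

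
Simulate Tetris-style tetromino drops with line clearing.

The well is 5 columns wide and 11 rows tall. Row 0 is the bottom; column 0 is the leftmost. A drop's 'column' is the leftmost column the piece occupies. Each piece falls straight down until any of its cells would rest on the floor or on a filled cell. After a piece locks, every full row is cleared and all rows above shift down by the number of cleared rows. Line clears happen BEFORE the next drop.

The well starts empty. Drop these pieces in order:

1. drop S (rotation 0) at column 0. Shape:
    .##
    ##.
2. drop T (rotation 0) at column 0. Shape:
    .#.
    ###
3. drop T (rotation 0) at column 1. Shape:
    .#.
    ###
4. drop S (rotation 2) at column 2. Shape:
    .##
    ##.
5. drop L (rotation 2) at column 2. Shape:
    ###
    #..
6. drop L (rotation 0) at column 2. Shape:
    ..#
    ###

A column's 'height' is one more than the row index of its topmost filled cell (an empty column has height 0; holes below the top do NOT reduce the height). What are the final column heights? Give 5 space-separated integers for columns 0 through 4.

Drop 1: S rot0 at col 0 lands with bottom-row=0; cleared 0 line(s) (total 0); column heights now [1 2 2 0 0], max=2
Drop 2: T rot0 at col 0 lands with bottom-row=2; cleared 0 line(s) (total 0); column heights now [3 4 3 0 0], max=4
Drop 3: T rot0 at col 1 lands with bottom-row=4; cleared 0 line(s) (total 0); column heights now [3 5 6 5 0], max=6
Drop 4: S rot2 at col 2 lands with bottom-row=6; cleared 0 line(s) (total 0); column heights now [3 5 7 8 8], max=8
Drop 5: L rot2 at col 2 lands with bottom-row=7; cleared 0 line(s) (total 0); column heights now [3 5 9 9 9], max=9
Drop 6: L rot0 at col 2 lands with bottom-row=9; cleared 0 line(s) (total 0); column heights now [3 5 10 10 11], max=11

Answer: 3 5 10 10 11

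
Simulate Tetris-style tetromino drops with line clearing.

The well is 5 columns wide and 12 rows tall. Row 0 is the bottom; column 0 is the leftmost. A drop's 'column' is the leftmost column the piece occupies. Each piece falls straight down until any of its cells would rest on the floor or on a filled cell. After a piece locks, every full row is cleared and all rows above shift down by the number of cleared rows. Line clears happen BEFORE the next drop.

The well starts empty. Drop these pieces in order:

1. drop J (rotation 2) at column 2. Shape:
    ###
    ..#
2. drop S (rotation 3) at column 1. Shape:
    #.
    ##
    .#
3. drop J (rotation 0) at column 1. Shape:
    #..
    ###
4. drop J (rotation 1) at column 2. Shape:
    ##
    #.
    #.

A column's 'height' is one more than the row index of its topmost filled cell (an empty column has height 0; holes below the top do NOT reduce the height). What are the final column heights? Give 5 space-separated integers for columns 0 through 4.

Drop 1: J rot2 at col 2 lands with bottom-row=0; cleared 0 line(s) (total 0); column heights now [0 0 2 2 2], max=2
Drop 2: S rot3 at col 1 lands with bottom-row=2; cleared 0 line(s) (total 0); column heights now [0 5 4 2 2], max=5
Drop 3: J rot0 at col 1 lands with bottom-row=5; cleared 0 line(s) (total 0); column heights now [0 7 6 6 2], max=7
Drop 4: J rot1 at col 2 lands with bottom-row=6; cleared 0 line(s) (total 0); column heights now [0 7 9 9 2], max=9

Answer: 0 7 9 9 2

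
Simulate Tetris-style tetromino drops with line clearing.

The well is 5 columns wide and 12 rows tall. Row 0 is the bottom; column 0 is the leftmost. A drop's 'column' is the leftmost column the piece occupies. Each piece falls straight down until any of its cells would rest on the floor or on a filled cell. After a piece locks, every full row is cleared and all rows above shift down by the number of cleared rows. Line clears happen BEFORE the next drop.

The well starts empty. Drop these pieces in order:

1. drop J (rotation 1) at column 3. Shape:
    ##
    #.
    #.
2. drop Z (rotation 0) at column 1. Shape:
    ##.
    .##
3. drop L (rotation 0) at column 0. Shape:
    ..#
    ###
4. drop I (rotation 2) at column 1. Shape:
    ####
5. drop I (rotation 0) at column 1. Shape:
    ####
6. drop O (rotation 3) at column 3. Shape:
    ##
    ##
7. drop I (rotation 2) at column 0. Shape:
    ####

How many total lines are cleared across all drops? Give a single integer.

Answer: 0

Derivation:
Drop 1: J rot1 at col 3 lands with bottom-row=0; cleared 0 line(s) (total 0); column heights now [0 0 0 3 3], max=3
Drop 2: Z rot0 at col 1 lands with bottom-row=3; cleared 0 line(s) (total 0); column heights now [0 5 5 4 3], max=5
Drop 3: L rot0 at col 0 lands with bottom-row=5; cleared 0 line(s) (total 0); column heights now [6 6 7 4 3], max=7
Drop 4: I rot2 at col 1 lands with bottom-row=7; cleared 0 line(s) (total 0); column heights now [6 8 8 8 8], max=8
Drop 5: I rot0 at col 1 lands with bottom-row=8; cleared 0 line(s) (total 0); column heights now [6 9 9 9 9], max=9
Drop 6: O rot3 at col 3 lands with bottom-row=9; cleared 0 line(s) (total 0); column heights now [6 9 9 11 11], max=11
Drop 7: I rot2 at col 0 lands with bottom-row=11; cleared 0 line(s) (total 0); column heights now [12 12 12 12 11], max=12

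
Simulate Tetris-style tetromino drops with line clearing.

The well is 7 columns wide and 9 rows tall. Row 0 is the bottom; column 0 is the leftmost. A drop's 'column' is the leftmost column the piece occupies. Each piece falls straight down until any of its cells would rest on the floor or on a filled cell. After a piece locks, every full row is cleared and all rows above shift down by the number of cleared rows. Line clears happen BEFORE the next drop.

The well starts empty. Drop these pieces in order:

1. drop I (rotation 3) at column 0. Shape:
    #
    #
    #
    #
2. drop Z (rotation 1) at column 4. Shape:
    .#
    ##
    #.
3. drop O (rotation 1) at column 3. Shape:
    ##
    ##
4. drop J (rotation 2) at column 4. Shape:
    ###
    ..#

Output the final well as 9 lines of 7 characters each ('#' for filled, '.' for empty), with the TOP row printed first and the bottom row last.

Answer: .......
.......
.......
.......
....###
#..##.#
#..###.
#...##.
#...#..

Derivation:
Drop 1: I rot3 at col 0 lands with bottom-row=0; cleared 0 line(s) (total 0); column heights now [4 0 0 0 0 0 0], max=4
Drop 2: Z rot1 at col 4 lands with bottom-row=0; cleared 0 line(s) (total 0); column heights now [4 0 0 0 2 3 0], max=4
Drop 3: O rot1 at col 3 lands with bottom-row=2; cleared 0 line(s) (total 0); column heights now [4 0 0 4 4 3 0], max=4
Drop 4: J rot2 at col 4 lands with bottom-row=3; cleared 0 line(s) (total 0); column heights now [4 0 0 4 5 5 5], max=5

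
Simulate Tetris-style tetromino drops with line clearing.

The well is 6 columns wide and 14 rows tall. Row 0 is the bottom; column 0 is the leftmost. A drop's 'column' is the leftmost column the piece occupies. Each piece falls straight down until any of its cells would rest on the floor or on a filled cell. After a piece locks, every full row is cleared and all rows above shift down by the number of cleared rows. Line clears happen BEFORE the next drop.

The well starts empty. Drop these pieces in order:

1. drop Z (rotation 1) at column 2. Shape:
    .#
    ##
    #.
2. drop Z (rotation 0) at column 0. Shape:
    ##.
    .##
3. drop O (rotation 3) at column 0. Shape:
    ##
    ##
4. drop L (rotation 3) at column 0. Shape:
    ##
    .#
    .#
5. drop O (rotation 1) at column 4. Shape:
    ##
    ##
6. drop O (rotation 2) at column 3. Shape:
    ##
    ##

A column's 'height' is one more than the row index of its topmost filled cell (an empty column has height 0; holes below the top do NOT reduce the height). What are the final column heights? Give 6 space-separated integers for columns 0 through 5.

Drop 1: Z rot1 at col 2 lands with bottom-row=0; cleared 0 line(s) (total 0); column heights now [0 0 2 3 0 0], max=3
Drop 2: Z rot0 at col 0 lands with bottom-row=2; cleared 0 line(s) (total 0); column heights now [4 4 3 3 0 0], max=4
Drop 3: O rot3 at col 0 lands with bottom-row=4; cleared 0 line(s) (total 0); column heights now [6 6 3 3 0 0], max=6
Drop 4: L rot3 at col 0 lands with bottom-row=6; cleared 0 line(s) (total 0); column heights now [9 9 3 3 0 0], max=9
Drop 5: O rot1 at col 4 lands with bottom-row=0; cleared 0 line(s) (total 0); column heights now [9 9 3 3 2 2], max=9
Drop 6: O rot2 at col 3 lands with bottom-row=3; cleared 0 line(s) (total 0); column heights now [9 9 3 5 5 2], max=9

Answer: 9 9 3 5 5 2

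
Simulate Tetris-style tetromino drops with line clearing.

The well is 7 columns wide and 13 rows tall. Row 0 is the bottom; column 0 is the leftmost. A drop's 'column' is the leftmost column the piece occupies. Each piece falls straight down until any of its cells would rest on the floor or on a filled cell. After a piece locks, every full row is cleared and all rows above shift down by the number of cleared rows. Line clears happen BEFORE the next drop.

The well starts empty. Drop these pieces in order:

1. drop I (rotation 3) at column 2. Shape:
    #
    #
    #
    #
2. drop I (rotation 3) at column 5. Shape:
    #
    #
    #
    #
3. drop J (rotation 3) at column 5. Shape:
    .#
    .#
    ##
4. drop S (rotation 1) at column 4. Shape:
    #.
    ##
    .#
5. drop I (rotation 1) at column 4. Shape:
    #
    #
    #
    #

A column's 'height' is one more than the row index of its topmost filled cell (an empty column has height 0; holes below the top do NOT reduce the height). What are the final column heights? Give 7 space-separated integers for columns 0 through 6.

Answer: 0 0 4 0 12 7 7

Derivation:
Drop 1: I rot3 at col 2 lands with bottom-row=0; cleared 0 line(s) (total 0); column heights now [0 0 4 0 0 0 0], max=4
Drop 2: I rot3 at col 5 lands with bottom-row=0; cleared 0 line(s) (total 0); column heights now [0 0 4 0 0 4 0], max=4
Drop 3: J rot3 at col 5 lands with bottom-row=4; cleared 0 line(s) (total 0); column heights now [0 0 4 0 0 5 7], max=7
Drop 4: S rot1 at col 4 lands with bottom-row=5; cleared 0 line(s) (total 0); column heights now [0 0 4 0 8 7 7], max=8
Drop 5: I rot1 at col 4 lands with bottom-row=8; cleared 0 line(s) (total 0); column heights now [0 0 4 0 12 7 7], max=12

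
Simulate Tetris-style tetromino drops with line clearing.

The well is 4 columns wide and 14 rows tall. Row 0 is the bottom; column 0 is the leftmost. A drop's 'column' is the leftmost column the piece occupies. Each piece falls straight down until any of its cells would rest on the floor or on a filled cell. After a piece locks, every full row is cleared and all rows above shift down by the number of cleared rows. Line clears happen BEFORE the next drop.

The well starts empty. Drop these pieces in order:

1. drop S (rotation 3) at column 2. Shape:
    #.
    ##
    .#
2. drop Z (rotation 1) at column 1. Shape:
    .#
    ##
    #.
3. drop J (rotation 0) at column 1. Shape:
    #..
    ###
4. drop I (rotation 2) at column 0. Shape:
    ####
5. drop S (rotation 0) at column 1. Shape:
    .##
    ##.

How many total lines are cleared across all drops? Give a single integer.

Drop 1: S rot3 at col 2 lands with bottom-row=0; cleared 0 line(s) (total 0); column heights now [0 0 3 2], max=3
Drop 2: Z rot1 at col 1 lands with bottom-row=2; cleared 0 line(s) (total 0); column heights now [0 4 5 2], max=5
Drop 3: J rot0 at col 1 lands with bottom-row=5; cleared 0 line(s) (total 0); column heights now [0 7 6 6], max=7
Drop 4: I rot2 at col 0 lands with bottom-row=7; cleared 1 line(s) (total 1); column heights now [0 7 6 6], max=7
Drop 5: S rot0 at col 1 lands with bottom-row=7; cleared 0 line(s) (total 1); column heights now [0 8 9 9], max=9

Answer: 1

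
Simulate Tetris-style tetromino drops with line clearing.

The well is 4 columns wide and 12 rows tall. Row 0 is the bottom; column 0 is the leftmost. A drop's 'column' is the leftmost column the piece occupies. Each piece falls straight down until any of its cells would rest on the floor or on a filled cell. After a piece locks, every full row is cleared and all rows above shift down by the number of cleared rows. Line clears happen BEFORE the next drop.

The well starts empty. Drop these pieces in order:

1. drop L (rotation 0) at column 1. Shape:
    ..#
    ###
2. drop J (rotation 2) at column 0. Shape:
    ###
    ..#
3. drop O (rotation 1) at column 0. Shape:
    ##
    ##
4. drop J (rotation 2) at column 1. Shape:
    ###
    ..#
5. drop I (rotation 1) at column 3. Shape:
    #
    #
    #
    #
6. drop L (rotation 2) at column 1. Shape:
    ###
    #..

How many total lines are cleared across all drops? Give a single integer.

Drop 1: L rot0 at col 1 lands with bottom-row=0; cleared 0 line(s) (total 0); column heights now [0 1 1 2], max=2
Drop 2: J rot2 at col 0 lands with bottom-row=1; cleared 0 line(s) (total 0); column heights now [3 3 3 2], max=3
Drop 3: O rot1 at col 0 lands with bottom-row=3; cleared 0 line(s) (total 0); column heights now [5 5 3 2], max=5
Drop 4: J rot2 at col 1 lands with bottom-row=4; cleared 0 line(s) (total 0); column heights now [5 6 6 6], max=6
Drop 5: I rot1 at col 3 lands with bottom-row=6; cleared 0 line(s) (total 0); column heights now [5 6 6 10], max=10
Drop 6: L rot2 at col 1 lands with bottom-row=9; cleared 0 line(s) (total 0); column heights now [5 11 11 11], max=11

Answer: 0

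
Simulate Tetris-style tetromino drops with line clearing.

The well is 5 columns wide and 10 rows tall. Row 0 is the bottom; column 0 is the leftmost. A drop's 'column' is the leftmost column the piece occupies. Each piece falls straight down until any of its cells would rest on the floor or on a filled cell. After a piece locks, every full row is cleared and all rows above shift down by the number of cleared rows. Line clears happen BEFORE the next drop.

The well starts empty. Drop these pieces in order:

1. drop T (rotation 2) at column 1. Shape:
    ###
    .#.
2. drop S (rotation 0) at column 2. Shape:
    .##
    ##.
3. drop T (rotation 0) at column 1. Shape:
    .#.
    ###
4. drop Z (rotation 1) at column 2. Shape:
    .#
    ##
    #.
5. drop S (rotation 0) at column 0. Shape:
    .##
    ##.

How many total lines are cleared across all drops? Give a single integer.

Answer: 0

Derivation:
Drop 1: T rot2 at col 1 lands with bottom-row=0; cleared 0 line(s) (total 0); column heights now [0 2 2 2 0], max=2
Drop 2: S rot0 at col 2 lands with bottom-row=2; cleared 0 line(s) (total 0); column heights now [0 2 3 4 4], max=4
Drop 3: T rot0 at col 1 lands with bottom-row=4; cleared 0 line(s) (total 0); column heights now [0 5 6 5 4], max=6
Drop 4: Z rot1 at col 2 lands with bottom-row=6; cleared 0 line(s) (total 0); column heights now [0 5 8 9 4], max=9
Drop 5: S rot0 at col 0 lands with bottom-row=7; cleared 0 line(s) (total 0); column heights now [8 9 9 9 4], max=9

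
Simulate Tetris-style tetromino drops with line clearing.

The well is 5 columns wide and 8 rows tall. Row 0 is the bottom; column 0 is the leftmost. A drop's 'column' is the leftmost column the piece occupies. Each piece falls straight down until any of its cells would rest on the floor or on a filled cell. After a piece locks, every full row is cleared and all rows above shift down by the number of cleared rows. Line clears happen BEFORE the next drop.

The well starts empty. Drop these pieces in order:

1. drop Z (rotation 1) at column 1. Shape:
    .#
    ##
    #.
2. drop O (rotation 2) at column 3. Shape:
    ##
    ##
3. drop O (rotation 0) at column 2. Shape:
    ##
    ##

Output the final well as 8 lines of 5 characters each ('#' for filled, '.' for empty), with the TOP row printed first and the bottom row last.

Drop 1: Z rot1 at col 1 lands with bottom-row=0; cleared 0 line(s) (total 0); column heights now [0 2 3 0 0], max=3
Drop 2: O rot2 at col 3 lands with bottom-row=0; cleared 0 line(s) (total 0); column heights now [0 2 3 2 2], max=3
Drop 3: O rot0 at col 2 lands with bottom-row=3; cleared 0 line(s) (total 0); column heights now [0 2 5 5 2], max=5

Answer: .....
.....
.....
..##.
..##.
..#..
.####
.#.##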